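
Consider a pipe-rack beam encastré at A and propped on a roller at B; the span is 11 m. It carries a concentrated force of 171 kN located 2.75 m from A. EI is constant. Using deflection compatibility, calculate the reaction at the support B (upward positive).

R_B = 14.7 kN

Remove the prop at B; the released (primary) structure is a cantilever built in at A.
Deflection at B on the released cantilever, summing each load's contribution:
  point load 171 at a = 2.75: Pa²(3L − a)/(6EI) = 6520/EI
Tip deflection under a unit load at B: L³/(3EI) = 443.7/EI.
The prop prevents deflection at B: R_B = δ_0/δ_{BB} = 6520/443.7 = 14.7 kN.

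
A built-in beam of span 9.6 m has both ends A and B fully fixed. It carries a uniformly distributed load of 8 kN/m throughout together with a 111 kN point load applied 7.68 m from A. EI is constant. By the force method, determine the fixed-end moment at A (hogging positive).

Take the two fixed-end moments M_A, M_B as redundants; the released structure is the simple span AB.
On the primary (simply-supported) span, the end slopes from the loading are:
  at A: UDL 8: wL³/(24EI) = 294.9/EI
  at B: UDL 8: wL³/(24EI) = 294.9/EI
  at A: point load 111 at a = 7.68: Pab(L + b)/(6LEI) = 327.4/EI
  at B: point load 111 at a = 7.68: Pab(L + a)/(6LEI) = 491/EI
  θ_A0 = 622.3/EI,  θ_B0 = 785.9/EI
Flexibility coefficients: a unit moment at one end gives L/(3EI) there and L/(6EI) at the far end, so f₁₁ = f₂₂ = 3.2/EI and f₁₂ = f₂₁ = 1.6/EI.
Compatibility — zero rotation at each built-in end:
  3.2 M_A + 1.6 M_B = 622.3
  1.6 M_A + 3.2 M_B = 785.9
Solving the pair gives M_A = 95.54 kN·m and M_B = 197.8 kN·m (hogging).

M_A = 95.54 kN·m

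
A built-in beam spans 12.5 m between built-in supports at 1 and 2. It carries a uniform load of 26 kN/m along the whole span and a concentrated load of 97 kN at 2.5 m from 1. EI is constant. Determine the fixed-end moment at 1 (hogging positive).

M_1 = 493.7 kN·m

Release both end moments; the primary structure is a simply-supported span 12 with redundants M_1 and M_2.
Simple-span end rotations at 1 and 2 under the given loads:
  at 1: UDL 26: wL³/(24EI) = 2116/EI
  at 2: UDL 26: wL³/(24EI) = 2116/EI
  at 1: point load 97 at a = 2.5: Pab(L + b)/(6LEI) = 727.5/EI
  at 2: point load 97 at a = 2.5: Pab(L + a)/(6LEI) = 485/EI
  θ_10 = 2843/EI,  θ_20 = 2601/EI
Flexibility coefficients: a unit moment at one end gives L/(3EI) there and L/(6EI) at the far end, so f₁₁ = f₂₂ = 4.167/EI and f₁₂ = f₂₁ = 2.083/EI.
Compatibility — zero rotation at each built-in end:
  4.167 M_1 + 2.083 M_2 = 2843
  2.083 M_1 + 4.167 M_2 = 2601
Solving the pair gives M_1 = 493.7 kN·m and M_2 = 377.3 kN·m (hogging).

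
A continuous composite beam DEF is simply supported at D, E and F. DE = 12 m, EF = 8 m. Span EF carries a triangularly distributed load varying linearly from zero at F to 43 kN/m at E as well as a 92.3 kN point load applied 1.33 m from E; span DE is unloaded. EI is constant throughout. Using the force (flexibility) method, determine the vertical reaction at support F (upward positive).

R_F = 58.81 kN

Take M_E as the redundant. Released structure: two simple spans DE and EF with a hinge at E.
Discontinuity in slope at E on the released structure — sum the simple-span end rotations:
  span EF: triangular load, peak 43: w₀L³/(45EI) = 489.2/EI
  span EF: point load 92.3 at a = 1.33: Pab(L + b)/(6LEI) = 250.2/EI
  relative rotation θ_0 = (0 + 739.5)/EI = 739.5/EI
A unit hogging moment at E produces rotation L₁/(3EI) + L₂/(3EI) = 6.667/EI.
Slope continuity at E: θ_0 = M_E·6.667/EI, so M_E = 739.5/6.667 = 110.9 kN·m (hogging).
Span EF, ΣM about F: R_E^{EF}·8 = 1533 + 110.9, so R_E^{EF} = 205.5 kN and R_F = 264.3 − 205.5 = 58.81 kN.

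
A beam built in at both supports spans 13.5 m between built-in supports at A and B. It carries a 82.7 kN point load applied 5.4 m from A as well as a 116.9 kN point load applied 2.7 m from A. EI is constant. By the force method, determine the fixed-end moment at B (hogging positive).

Release both end moments; the primary structure is a simply-supported span AB with redundants M_A and M_B.
On the primary (simply-supported) span, the end slopes from the loading are:
  at A: point load 82.7 at a = 5.4: Pab(L + b)/(6LEI) = 964.6/EI
  at B: point load 82.7 at a = 5.4: Pab(L + a)/(6LEI) = 844/EI
  at A: point load 116.9 at a = 2.7: Pab(L + b)/(6LEI) = 1023/EI
  at B: point load 116.9 at a = 2.7: Pab(L + a)/(6LEI) = 681.8/EI
  θ_A0 = 1987/EI,  θ_B0 = 1526/EI
Flexibility coefficients: a unit moment at one end gives L/(3EI) there and L/(6EI) at the far end, so f₁₁ = f₂₂ = 4.5/EI and f₁₂ = f₂₁ = 2.25/EI.
Compatibility — zero rotation at each built-in end:
  4.5 M_A + 2.25 M_B = 1987
  2.25 M_A + 4.5 M_B = 1526
Solving the pair gives M_A = 362.8 kN·m and M_B = 157.7 kN·m (hogging).

M_B = 157.7 kN·m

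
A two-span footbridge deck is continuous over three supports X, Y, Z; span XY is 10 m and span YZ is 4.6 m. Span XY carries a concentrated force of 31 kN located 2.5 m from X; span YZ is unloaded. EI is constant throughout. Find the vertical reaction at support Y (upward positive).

Insert a hinge at Y; M_Y is the redundant, and each span becomes simply supported.
Rotations at Y on the released spans (each span's end-slope, ×1/EI):
  span XY: point load 31 at a = 2.5: Pab(L + a)/(6LEI) = 121.1/EI
  relative rotation θ_0 = (121.1 + 0)/EI = 121.1/EI
A unit hogging moment at Y produces rotation L₁/(3EI) + L₂/(3EI) = 4.867/EI.
Compatibility: M_Y·(L₁+L₂)/(3EI) = θ_0, giving M_Y = 24.88 kN·m (hogging).
Span XY, ΣM about X with M_Y applied at Y: R_Y^{XY}·10 = 77.5 + 24.88, so R_Y^{XY} = 10.24 kN and R_X = 31 − 10.24 = 20.76 kN.
Span YZ, ΣM about Z: R_Y^{YZ}·4.6 = 0 + 24.88, so R_Y^{YZ} = 5.409 kN and R_Z = 0 − 5.409 = -5.409 kN.
R_Y = 10.24 + 5.409 = 15.65 kN.

R_Y = 15.65 kN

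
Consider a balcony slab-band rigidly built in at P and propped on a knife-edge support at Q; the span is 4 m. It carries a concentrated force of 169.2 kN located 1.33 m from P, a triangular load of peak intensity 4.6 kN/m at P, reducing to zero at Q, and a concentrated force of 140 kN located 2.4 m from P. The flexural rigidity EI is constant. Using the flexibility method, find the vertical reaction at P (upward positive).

Take the reaction at Q as the redundant and release it; the primary structure is a cantilever fixed at P.
Free-end deflection of the primary structure under the applied loading (downward +):
  point load 169.2 at a = 1.33: Pa²(3L − a)/(6EI) = 532.3/EI
  triangular load, peak 4.6 at the fixed end: w₀L⁴/(30EI) = 39.25/EI
  point load 140 at a = 2.4: Pa²(3L − a)/(6EI) = 1290/EI
  δ_0 = 1862/EI
Tip deflection under a unit load at Q: L³/(3EI) = 21.33/EI.
Compatibility at Q: δ_0 − R_Q·δ_{QQ} = 0, so R_Q = 1862/21.33 = 87.27 kN.
Vertical equilibrium: R_P = ΣP − R_Q = 318.4 − 87.27 = 231.1 kN.

R_P = 231.1 kN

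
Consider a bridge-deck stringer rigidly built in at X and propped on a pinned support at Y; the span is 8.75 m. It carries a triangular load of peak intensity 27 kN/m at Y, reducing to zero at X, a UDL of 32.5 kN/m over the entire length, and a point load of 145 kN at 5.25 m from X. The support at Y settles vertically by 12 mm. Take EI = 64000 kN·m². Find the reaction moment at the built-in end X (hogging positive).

Take the reaction at Y as the redundant and release it; the primary structure is a cantilever fixed at X.
Deflection at Y on the released cantilever, summing each load's contribution:
  triangular load, peak 27 at the free end: 11w₀L⁴/(120EI) = 14508/EI
  UDL 32.5: wL⁴/(8EI) = 23814/EI
  point load 145 at a = 5.25: Pa²(3L − a)/(6EI) = 13988/EI
  δ_0 = 52310/EI
Flexibility coefficient — unit upward force at Y: δ_{YY} = L³/(3EI) = 223.3/EI.
With EI = 64000 kN·m²: δ_0 = 0.81734 m and δ_{YY} = 0.003489 m/kN.
Compatibility — the beam at Y must follow the support down by 0.012 m: δ_0 − R_Y·δ_{YY} = 0.012, so R_Y = (0.81734 − 0.012)/0.003489 = 230.8 kN.
Moment equilibrium about X: M_X = Σ(load moments about X) − R_Y·L = 2694 − 230.8×8.75 = 674.9 kN·m.

M_X = 674.9 kN·m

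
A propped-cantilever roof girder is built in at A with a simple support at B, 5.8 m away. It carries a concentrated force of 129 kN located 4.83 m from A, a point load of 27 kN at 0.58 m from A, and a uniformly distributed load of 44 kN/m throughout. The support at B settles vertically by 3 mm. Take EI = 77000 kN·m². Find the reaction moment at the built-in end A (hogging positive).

Take the reaction at B as the redundant and release it; the primary structure is a cantilever fixed at A.
Downward deflection at the released point B due to the loads:
  point load 129 at a = 4.83: Pa²(3L − a)/(6EI) = 6305/EI
  point load 27 at a = 0.58: Pa²(3L − a)/(6EI) = 25.46/EI
  UDL 44: wL⁴/(8EI) = 6224/EI
  δ_0 = 12554/EI
Tip deflection under a unit load at B: L³/(3EI) = 65.04/EI.
With EI = 77000 kN·m²: δ_0 = 0.16304 m and δ_{BB} = 0.000845 m/kN.
Compatibility — the beam at B must follow the support down by 0.003 m: δ_0 − R_B·δ_{BB} = 0.003, so R_B = (0.16304 − 0.003)/0.000845 = 189.5 kN.
Moment equilibrium about A: M_A = Σ(load moments about A) − R_B·L = 1379 − 189.5×5.8 = 279.8 kN·m.

M_A = 279.8 kN·m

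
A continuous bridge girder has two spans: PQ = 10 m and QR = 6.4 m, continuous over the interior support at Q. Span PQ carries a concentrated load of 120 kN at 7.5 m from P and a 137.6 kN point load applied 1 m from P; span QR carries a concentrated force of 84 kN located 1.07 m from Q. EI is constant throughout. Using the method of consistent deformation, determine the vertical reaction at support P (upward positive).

R_P = 135 kN

Release continuity at Q by inserting a hinge; the redundant is the internal moment M_Q. The primary structure is two simply-supported spans PQ and QR.
Discontinuity in slope at Q on the released structure — sum the simple-span end rotations:
  span PQ: point load 120 at a = 7.5: Pab(L + a)/(6LEI) = 656.2/EI
  span PQ: point load 137.6 at a = 1: Pab(L + a)/(6LEI) = 227/EI
  span QR: point load 84 at a = 1.07: Pab(L + b)/(6LEI) = 146.3/EI
  relative rotation θ_0 = (883.3 + 146.3)/EI = 1030/EI
A unit hogging moment at Q produces rotation L₁/(3EI) + L₂/(3EI) = 5.467/EI.
Slope continuity at Q: θ_0 = M_Q·5.467/EI, so M_Q = 1030/5.467 = 188.3 kN·m (hogging).
Span PQ, ΣM about P with M_Q applied at Q: R_Q^{PQ}·10 = 1038 + 188.3, so R_Q^{PQ} = 122.6 kN and R_P = 257.6 − 122.6 = 135 kN.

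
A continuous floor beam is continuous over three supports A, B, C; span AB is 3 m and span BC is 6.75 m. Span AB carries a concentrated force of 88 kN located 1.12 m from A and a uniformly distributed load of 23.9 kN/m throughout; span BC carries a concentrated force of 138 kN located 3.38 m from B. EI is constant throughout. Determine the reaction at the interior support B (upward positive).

Take M_B as the redundant. Released structure: two simple spans AB and BC with a hinge at B.
Rotations at B on the released spans (each span's end-slope, ×1/EI):
  span AB: point load 88 at a = 1.12: Pab(L + a)/(6LEI) = 42.41/EI
  span AB: UDL 23.9: wL³/(24EI) = 26.89/EI
  span BC: point load 138 at a = 3.38: Pab(L + b)/(6LEI) = 392.8/EI
  relative rotation θ_0 = (69.3 + 392.8)/EI = 462.1/EI
A unit hogging moment at B produces rotation L₁/(3EI) + L₂/(3EI) = 3.25/EI.
Compatibility: M_B·(L₁+L₂)/(3EI) = θ_0, giving M_B = 142.2 kN·m (hogging).
Span AB, ΣM about A with M_B applied at B: R_B^{AB}·3 = 206.1 + 142.2, so R_B^{AB} = 116.1 kN and R_A = 159.7 − 116.1 = 43.6 kN.
Span BC, ΣM about C: R_B^{BC}·6.75 = 465.1 + 142.2, so R_B^{BC} = 89.96 kN and R_C = 138 − 89.96 = 48.04 kN.
R_B = 116.1 + 89.96 = 206.1 kN.

R_B = 206.1 kN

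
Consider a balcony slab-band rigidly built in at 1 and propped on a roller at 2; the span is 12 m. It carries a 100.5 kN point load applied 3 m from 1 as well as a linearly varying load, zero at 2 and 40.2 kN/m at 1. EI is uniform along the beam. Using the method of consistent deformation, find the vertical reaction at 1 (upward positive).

Take the reaction at 2 as the redundant and release it; the primary structure is a cantilever fixed at 1.
Free-end deflection of the primary structure under the applied loading (downward +):
  point load 100.5 at a = 3: Pa²(3L − a)/(6EI) = 4975/EI
  triangular load, peak 40.2 at the fixed end: w₀L⁴/(30EI) = 27786/EI
  δ_0 = 32761/EI
Flexibility coefficient — unit upward force at 2: δ_{22} = L³/(3EI) = 576/EI.
Compatibility at 2: δ_0 − R_2·δ_{22} = 0, so R_2 = 32761/576 = 56.88 kN.
Vertical equilibrium: R_1 = ΣP − R_2 = 341.7 − 56.88 = 284.8 kN.

R_1 = 284.8 kN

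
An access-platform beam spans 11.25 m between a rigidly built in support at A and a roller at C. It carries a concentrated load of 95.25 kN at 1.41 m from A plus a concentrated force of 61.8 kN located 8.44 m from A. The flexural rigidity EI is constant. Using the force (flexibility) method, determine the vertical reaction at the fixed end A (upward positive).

Release the roller at C. Primary structure: cantilever fixed at A.
Primary-structure tip deflection at C by superposition:
  point load 95.25 at a = 1.41: Pa²(3L − a)/(6EI) = 1021/EI
  point load 61.8 at a = 8.44: Pa²(3L − a)/(6EI) = 18570/EI
  δ_0 = 19591/EI
Tip deflection under a unit load at C: L³/(3EI) = 474.6/EI.
Compatibility at C: δ_0 − R_C·δ_{CC} = 0, so R_C = 19591/474.6 = 41.28 kN.
Vertical equilibrium: R_A = ΣP − R_C = 157.1 − 41.28 = 115.8 kN.

R_A = 115.8 kN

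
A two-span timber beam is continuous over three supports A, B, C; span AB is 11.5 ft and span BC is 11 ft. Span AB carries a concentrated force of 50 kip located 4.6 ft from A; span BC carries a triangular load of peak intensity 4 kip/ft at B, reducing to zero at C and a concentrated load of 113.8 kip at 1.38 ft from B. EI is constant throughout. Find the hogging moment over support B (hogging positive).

Take M_B as the redundant. Released structure: two simple spans AB and BC with a hinge at B.
End slopes at the hinge B, treating each span as simply supported:
  span AB: point load 50 at a = 4.6: Pab(L + a)/(6LEI) = 370.3/EI
  span BC: triangular load, peak 4: w₀L³/(45EI) = 118.3/EI
  span BC: point load 113.8 at a = 1.38: Pab(L + b)/(6LEI) = 472/EI
  relative rotation θ_0 = (370.3 + 590.3)/EI = 960.6/EI
A unit hogging moment at B produces rotation L₁/(3EI) + L₂/(3EI) = 7.5/EI.
Compatibility: M_B·(L₁+L₂)/(3EI) = θ_0, giving M_B = 128.1 kip·ft (hogging).

M_B = 128.1 kip·ft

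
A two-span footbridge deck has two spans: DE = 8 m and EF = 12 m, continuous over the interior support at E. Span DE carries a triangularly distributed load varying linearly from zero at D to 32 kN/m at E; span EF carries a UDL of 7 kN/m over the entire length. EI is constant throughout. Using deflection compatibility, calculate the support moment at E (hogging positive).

M_E = 130.2 kN·m

Take M_E as the redundant. Released structure: two simple spans DE and EF with a hinge at E.
Discontinuity in slope at E on the released structure — sum the simple-span end rotations:
  span DE: triangular load, peak 32: w₀L³/(45EI) = 364.1/EI
  span EF: UDL 7: wL³/(24EI) = 504/EI
  relative rotation θ_0 = (364.1 + 504)/EI = 868.1/EI
A unit hogging moment at E produces rotation L₁/(3EI) + L₂/(3EI) = 6.667/EI.
Compatibility: M_E·(L₁+L₂)/(3EI) = θ_0, giving M_E = 130.2 kN·m (hogging).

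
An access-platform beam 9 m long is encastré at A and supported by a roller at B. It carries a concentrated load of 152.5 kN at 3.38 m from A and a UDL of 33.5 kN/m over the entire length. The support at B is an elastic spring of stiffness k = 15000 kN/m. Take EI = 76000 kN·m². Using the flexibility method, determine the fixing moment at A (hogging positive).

Remove the prop at B; the released (primary) structure is a cantilever built in at A.
Free-end deflection of the primary structure under the applied loading (downward +):
  point load 152.5 at a = 3.38: Pa²(3L − a)/(6EI) = 6859/EI
  UDL 33.5: wL⁴/(8EI) = 27474/EI
  δ_0 = 34333/EI
Flexibility coefficient — unit upward force at B: δ_{BB} = L³/(3EI) = 243/EI.
With EI = 76000 kN·m²: δ_0 = 0.45175 m and δ_{BB} = 0.003197 m/kN.
Compatibility — the spring shortens by R_B/k under the reaction it provides: δ_0 − R_B·δ_{BB} = R_B/k. With 1/k = 0.000067 m/kN, R_B = δ_0 / (δ_{BB} + 1/k) = 0.45175 / (0.003197 + 0.000067) = 138.4 kN.
Moment equilibrium about A: M_A = Σ(load moments about A) − R_B·L = 1872 − 138.4×9 = 626.6 kN·m.

M_A = 626.6 kN·m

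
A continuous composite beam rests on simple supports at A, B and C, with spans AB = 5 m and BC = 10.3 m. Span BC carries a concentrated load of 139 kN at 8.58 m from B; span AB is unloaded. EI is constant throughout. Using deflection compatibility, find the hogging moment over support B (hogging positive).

M_B = 78.23 kN·m

Release continuity at B by inserting a hinge; the redundant is the internal moment M_B. The primary structure is two simply-supported spans AB and BC.
Discontinuity in slope at B on the released structure — sum the simple-span end rotations:
  span BC: point load 139 at a = 8.58: Pab(L + b)/(6LEI) = 399/EI
  relative rotation θ_0 = (0 + 399)/EI = 399/EI
A unit hogging moment at B produces rotation L₁/(3EI) + L₂/(3EI) = 5.1/EI.
Compatibility: M_B·(L₁+L₂)/(3EI) = θ_0, giving M_B = 78.23 kN·m (hogging).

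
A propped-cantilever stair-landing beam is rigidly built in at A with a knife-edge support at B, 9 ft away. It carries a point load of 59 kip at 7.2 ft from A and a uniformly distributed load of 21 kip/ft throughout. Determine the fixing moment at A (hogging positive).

Release the roller at B. Primary structure: cantilever fixed at A.
Downward deflection at the released point B due to the loads:
  point load 59 at a = 7.2: Pa²(3L − a)/(6EI) = 10093/EI
  UDL 21: wL⁴/(8EI) = 17223/EI
  δ_0 = 27316/EI
Tip deflection under a unit load at B: L³/(3EI) = 243/EI.
Compatibility at B: δ_0 − R_B·δ_{BB} = 0, so R_B = 27316/243 = 112.4 kip.
Moment equilibrium about A: M_A = Σ(load moments about A) − R_B·L = 1275 − 112.4×9 = 263.6 kip·ft.

M_A = 263.6 kip·ft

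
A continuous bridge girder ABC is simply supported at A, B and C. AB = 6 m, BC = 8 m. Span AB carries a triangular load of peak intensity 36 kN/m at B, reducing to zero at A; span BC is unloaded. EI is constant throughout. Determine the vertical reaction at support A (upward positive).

Release continuity at B by inserting a hinge; the redundant is the internal moment M_B. The primary structure is two simply-supported spans AB and BC.
End slopes at the hinge B, treating each span as simply supported:
  span AB: triangular load, peak 36: w₀L³/(45EI) = 172.8/EI
  relative rotation θ_0 = (172.8 + 0)/EI = 172.8/EI
A unit hogging moment at B produces rotation L₁/(3EI) + L₂/(3EI) = 4.667/EI.
Compatibility: M_B·(L₁+L₂)/(3EI) = θ_0, giving M_B = 37.03 kN·m (hogging).
Span AB, ΣM about A with M_B applied at B: R_B^{AB}·6 = 432 + 37.03, so R_B^{AB} = 78.17 kN and R_A = 108 − 78.17 = 29.83 kN.

R_A = 29.83 kN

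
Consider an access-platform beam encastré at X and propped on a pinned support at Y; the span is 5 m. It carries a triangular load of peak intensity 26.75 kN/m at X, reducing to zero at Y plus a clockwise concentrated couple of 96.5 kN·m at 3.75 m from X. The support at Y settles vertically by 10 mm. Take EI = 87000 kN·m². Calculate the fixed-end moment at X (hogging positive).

M_X = 109.8 kN·m

Take the reaction at Y as the redundant and release it; the primary structure is a cantilever fixed at X.
Deflection at Y on the released cantilever, summing each load's contribution:
  triangular load, peak 26.75 at the fixed end: w₀L⁴/(30EI) = 557.3/EI
  clockwise couple 96.5 at a = 3.75: M₀a(2L − a)/(2EI) = 1131/EI
  δ_0 = 1688/EI
Flexibility coefficient — unit upward force at Y: δ_{YY} = L³/(3EI) = 41.67/EI.
With EI = 87000 kN·m²: δ_0 = 0.019404 m and δ_{YY} = 0.000479 m/kN.
Compatibility — the beam at Y must follow the support down by 0.01 m: δ_0 − R_Y·δ_{YY} = 0.01, so R_Y = (0.019404 − 0.01)/0.000479 = 19.64 kN.
Moment equilibrium about X: M_X = Σ(load moments about X) − R_Y·L = 208 − 19.64×5 = 109.8 kN·m.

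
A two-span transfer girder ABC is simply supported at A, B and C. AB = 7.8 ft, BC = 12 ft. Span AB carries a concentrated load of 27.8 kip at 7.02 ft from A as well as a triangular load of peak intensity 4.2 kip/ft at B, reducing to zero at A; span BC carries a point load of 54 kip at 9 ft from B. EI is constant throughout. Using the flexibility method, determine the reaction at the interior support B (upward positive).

R_B = 62.14 kip

Take M_B as the redundant. Released structure: two simple spans AB and BC with a hinge at B.
End slopes at the hinge B, treating each span as simply supported:
  span AB: point load 27.8 at a = 7.02: Pab(L + a)/(6LEI) = 48.2/EI
  span AB: triangular load, peak 4.2: w₀L³/(45EI) = 44.29/EI
  span BC: point load 54 at a = 9: Pab(L + b)/(6LEI) = 303.8/EI
  relative rotation θ_0 = (92.5 + 303.8)/EI = 396.2/EI
A unit hogging moment at B produces rotation L₁/(3EI) + L₂/(3EI) = 6.6/EI.
Compatibility: M_B·(L₁+L₂)/(3EI) = θ_0, giving M_B = 60.04 kip·ft (hogging).
Span AB, ΣM about A with M_B applied at B: R_B^{AB}·7.8 = 280.3 + 60.04, so R_B^{AB} = 43.64 kip and R_A = 44.18 − 43.64 = 0.5429 kip.
Span BC, ΣM about C: R_B^{BC}·12 = 162 + 60.04, so R_B^{BC} = 18.5 kip and R_C = 54 − 18.5 = 35.5 kip.
R_B = 43.64 + 18.5 = 62.14 kip.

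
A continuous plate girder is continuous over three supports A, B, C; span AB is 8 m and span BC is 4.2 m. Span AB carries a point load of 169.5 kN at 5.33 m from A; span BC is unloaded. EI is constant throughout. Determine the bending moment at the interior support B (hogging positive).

Insert a hinge at B; M_B is the redundant, and each span becomes simply supported.
End slopes at the hinge B, treating each span as simply supported:
  span AB: point load 169.5 at a = 5.33: Pab(L + a)/(6LEI) = 669.9/EI
  relative rotation θ_0 = (669.9 + 0)/EI = 669.9/EI
A unit hogging moment at B produces rotation L₁/(3EI) + L₂/(3EI) = 4.067/EI.
Slope continuity at B: θ_0 = M_B·4.067/EI, so M_B = 669.9/4.067 = 164.7 kN·m (hogging).

M_B = 164.7 kN·m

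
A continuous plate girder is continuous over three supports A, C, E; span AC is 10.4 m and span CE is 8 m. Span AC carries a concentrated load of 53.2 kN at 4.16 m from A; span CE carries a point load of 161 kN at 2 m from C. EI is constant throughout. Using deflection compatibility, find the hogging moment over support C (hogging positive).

M_C = 144.4 kN·m

Take M_C as the redundant. Released structure: two simple spans AC and CE with a hinge at C.
End slopes at the hinge C, treating each span as simply supported:
  span AC: point load 53.2 at a = 4.16: Pab(L + a)/(6LEI) = 322.2/EI
  span CE: point load 161 at a = 2: Pab(L + b)/(6LEI) = 563.5/EI
  relative rotation θ_0 = (322.2 + 563.5)/EI = 885.7/EI
A unit hogging moment at C produces rotation L₁/(3EI) + L₂/(3EI) = 6.133/EI.
Compatibility: M_C·(L₁+L₂)/(3EI) = θ_0, giving M_C = 144.4 kN·m (hogging).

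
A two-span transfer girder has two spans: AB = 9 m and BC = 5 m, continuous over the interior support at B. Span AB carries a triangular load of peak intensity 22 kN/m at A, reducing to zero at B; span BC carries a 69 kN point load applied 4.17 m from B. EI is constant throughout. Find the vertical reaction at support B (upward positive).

R_B = 68.34 kN

Take M_B as the redundant. Released structure: two simple spans AB and BC with a hinge at B.
End slopes at the hinge B, treating each span as simply supported:
  span AB: triangular load, peak 22: 7w₀L³/(360EI) = 311.9/EI
  span BC: point load 69 at a = 4.17: Pab(L + b)/(6LEI) = 46.41/EI
  relative rotation θ_0 = (311.9 + 46.41)/EI = 358.3/EI
A unit hogging moment at B produces rotation L₁/(3EI) + L₂/(3EI) = 4.667/EI.
Compatibility: M_B·(L₁+L₂)/(3EI) = θ_0, giving M_B = 76.77 kN·m (hogging).
Span AB, ΣM about A with M_B applied at B: R_B^{AB}·9 = 297 + 76.77, so R_B^{AB} = 41.53 kN and R_A = 99 − 41.53 = 57.47 kN.
Span BC, ΣM about C: R_B^{BC}·5 = 57.27 + 76.77, so R_B^{BC} = 26.81 kN and R_C = 69 − 26.81 = 42.19 kN.
R_B = 41.53 + 26.81 = 68.34 kN.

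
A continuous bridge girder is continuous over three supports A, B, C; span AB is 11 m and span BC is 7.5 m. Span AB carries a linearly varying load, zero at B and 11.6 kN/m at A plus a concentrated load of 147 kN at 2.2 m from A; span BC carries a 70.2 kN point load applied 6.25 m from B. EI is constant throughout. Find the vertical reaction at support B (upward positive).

Insert a hinge at B; M_B is the redundant, and each span becomes simply supported.
Discontinuity in slope at B on the released structure — sum the simple-span end rotations:
  span AB: triangular load, peak 11.6: 7w₀L³/(360EI) = 300.2/EI
  span AB: point load 147 at a = 2.2: Pab(L + a)/(6LEI) = 569.2/EI
  span BC: point load 70.2 at a = 6.25: Pab(L + b)/(6LEI) = 106.6/EI
  relative rotation θ_0 = (869.4 + 106.6)/EI = 976/EI
A unit hogging moment at B produces rotation L₁/(3EI) + L₂/(3EI) = 6.167/EI.
Slope continuity at B: θ_0 = M_B·6.167/EI, so M_B = 976/6.167 = 158.3 kN·m (hogging).
Span AB, ΣM about A with M_B applied at B: R_B^{AB}·11 = 557.3 + 158.3, so R_B^{AB} = 65.06 kN and R_A = 210.8 − 65.06 = 145.7 kN.
Span BC, ΣM about C: R_B^{BC}·7.5 = 87.75 + 158.3, so R_B^{BC} = 32.8 kN and R_C = 70.2 − 32.8 = 37.4 kN.
R_B = 65.06 + 32.8 = 97.86 kN.

R_B = 97.86 kN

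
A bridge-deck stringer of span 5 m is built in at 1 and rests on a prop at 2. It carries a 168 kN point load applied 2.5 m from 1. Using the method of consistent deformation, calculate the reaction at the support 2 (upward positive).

R_2 = 52.5 kN

Choose R_2 as the redundant. The primary structure is the cantilever fixed at 1.
Downward deflection at the released point 2 due to the loads:
  point load 168 at a = 2.5: Pa²(3L − a)/(6EI) = 2188/EI
Tip deflection under a unit load at 2: L³/(3EI) = 41.67/EI.
The prop prevents deflection at 2: R_2 = δ_0/δ_{22} = 2188/41.67 = 52.5 kN.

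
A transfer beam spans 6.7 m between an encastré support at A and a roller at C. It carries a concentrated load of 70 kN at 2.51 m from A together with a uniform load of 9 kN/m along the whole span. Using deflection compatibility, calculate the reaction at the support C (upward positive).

R_C = 35.51 kN

Remove the prop at C; the released (primary) structure is a cantilever built in at A.
Downward deflection at the released point C due to the loads:
  point load 70 at a = 2.51: Pa²(3L − a)/(6EI) = 1293/EI
  UDL 9: wL⁴/(8EI) = 2267/EI
  δ_0 = 3560/EI
Flexibility coefficient — unit upward force at C: δ_{CC} = L³/(3EI) = 100.3/EI.
Compatibility at C: δ_0 − R_C·δ_{CC} = 0, so R_C = 3560/100.3 = 35.51 kN.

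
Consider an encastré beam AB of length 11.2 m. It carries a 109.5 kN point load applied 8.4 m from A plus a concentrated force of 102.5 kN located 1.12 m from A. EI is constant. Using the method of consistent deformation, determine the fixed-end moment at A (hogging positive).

M_A = 150.5 kN·m

Take the two fixed-end moments M_A, M_B as redundants; the released structure is the simple span AB.
Simple-span end rotations at A and B under the given loads:
  at A: point load 109.5 at a = 8.4: Pab(L + b)/(6LEI) = 536.5/EI
  at B: point load 109.5 at a = 8.4: Pab(L + a)/(6LEI) = 751.2/EI
  at A: point load 102.5 at a = 1.12: Pab(L + b)/(6LEI) = 366.4/EI
  at B: point load 102.5 at a = 1.12: Pab(L + a)/(6LEI) = 212.2/EI
  θ_A0 = 903/EI,  θ_B0 = 963.3/EI
Flexibility coefficients: a unit moment at one end gives L/(3EI) there and L/(6EI) at the far end, so f₁₁ = f₂₂ = 3.733/EI and f₁₂ = f₂₁ = 1.867/EI.
Compatibility — zero rotation at each built-in end:
  3.733 M_A + 1.867 M_B = 903
  1.867 M_A + 3.733 M_B = 963.3
Solving the pair gives M_A = 150.5 kN·m and M_B = 182.8 kN·m (hogging).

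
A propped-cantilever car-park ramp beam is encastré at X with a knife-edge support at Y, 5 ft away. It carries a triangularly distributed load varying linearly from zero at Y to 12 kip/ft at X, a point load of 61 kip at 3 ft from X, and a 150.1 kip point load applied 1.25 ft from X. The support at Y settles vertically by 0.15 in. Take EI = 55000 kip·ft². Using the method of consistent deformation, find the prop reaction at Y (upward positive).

Take the reaction at Y as the redundant and release it; the primary structure is a cantilever fixed at X.
Primary-structure tip deflection at Y by superposition:
  triangular load, peak 12 at the fixed end: w₀L⁴/(30EI) = 250/EI
  point load 61 at a = 3: Pa²(3L − a)/(6EI) = 1098/EI
  point load 150.1 at a = 1.25: Pa²(3L − a)/(6EI) = 537.5/EI
  δ_0 = 1885/EI
Tip deflection under a unit load at Y: L³/(3EI) = 41.67/EI.
With EI = 55000 kip·ft²: δ_0 = 0.034281 ft and δ_{YY} = 0.000758 ft/kip.
Compatibility — the beam at Y must follow the support down by 0.0125 ft: δ_0 − R_Y·δ_{YY} = 0.0125, so R_Y = (0.034281 − 0.0125)/0.000758 = 28.75 kip.

R_Y = 28.75 kip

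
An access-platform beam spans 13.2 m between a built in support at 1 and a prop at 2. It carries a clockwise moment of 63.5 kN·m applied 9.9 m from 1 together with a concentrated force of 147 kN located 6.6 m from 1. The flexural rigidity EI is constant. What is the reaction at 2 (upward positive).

Release the roller at 2. Primary structure: cantilever fixed at 1.
Deflection at 2 on the released cantilever, summing each load's contribution:
  clockwise couple 63.5 at a = 9.9: M₀a(2L − a)/(2EI) = 5186/EI
  point load 147 at a = 6.6: Pa²(3L − a)/(6EI) = 35218/EI
  δ_0 = 40405/EI
Tip deflection under a unit load at 2: L³/(3EI) = 766.7/EI.
The prop prevents deflection at 2: R_2 = δ_0/δ_{22} = 40405/766.7 = 52.7 kN.

R_2 = 52.7 kN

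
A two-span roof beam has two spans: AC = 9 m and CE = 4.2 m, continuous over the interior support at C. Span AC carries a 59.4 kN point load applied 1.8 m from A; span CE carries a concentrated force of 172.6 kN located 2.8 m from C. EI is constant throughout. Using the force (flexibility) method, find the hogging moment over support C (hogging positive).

Insert a hinge at C; M_C is the redundant, and each span becomes simply supported.
End slopes at the hinge C, treating each span as simply supported:
  span AC: point load 59.4 at a = 1.8: Pab(L + a)/(6LEI) = 154/EI
  span CE: point load 172.6 at a = 2.8: Pab(L + b)/(6LEI) = 150.4/EI
  relative rotation θ_0 = (154 + 150.4)/EI = 304.3/EI
A unit hogging moment at C produces rotation L₁/(3EI) + L₂/(3EI) = 4.4/EI.
Compatibility: M_C·(L₁+L₂)/(3EI) = θ_0, giving M_C = 69.16 kN·m (hogging).

M_C = 69.16 kN·m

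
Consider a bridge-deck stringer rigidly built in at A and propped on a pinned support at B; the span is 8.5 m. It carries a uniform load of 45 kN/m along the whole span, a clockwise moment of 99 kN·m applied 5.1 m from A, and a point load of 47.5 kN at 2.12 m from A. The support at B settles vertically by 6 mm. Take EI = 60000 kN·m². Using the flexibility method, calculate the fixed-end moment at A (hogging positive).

Choose R_B as the redundant. The primary structure is the cantilever fixed at A.
Free-end deflection of the primary structure under the applied loading (downward +):
  UDL 45: wL⁴/(8EI) = 29363/EI
  clockwise couple 99 at a = 5.1: M₀a(2L − a)/(2EI) = 3004/EI
  point load 47.5 at a = 2.12: Pa²(3L − a)/(6EI) = 831.9/EI
  δ_0 = 33199/EI
Flexibility coefficient — unit upward force at B: δ_{BB} = L³/(3EI) = 204.7/EI.
With EI = 60000 kN·m²: δ_0 = 0.55331 m and δ_{BB} = 0.003412 m/kN.
Compatibility — the beam at B must follow the support down by 0.006 m: δ_0 − R_B·δ_{BB} = 0.006, so R_B = (0.55331 − 0.006)/0.003412 = 160.4 kN.
Moment equilibrium about A: M_A = Σ(load moments about A) − R_B·L = 1825 − 160.4×8.5 = 461.8 kN·m.

M_A = 461.8 kN·m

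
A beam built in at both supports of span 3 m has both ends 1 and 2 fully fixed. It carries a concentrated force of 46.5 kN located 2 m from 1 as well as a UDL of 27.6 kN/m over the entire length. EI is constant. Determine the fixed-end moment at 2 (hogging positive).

M_2 = 41.37 kN·m

Take the two fixed-end moments M_1, M_2 as redundants; the released structure is the simple span 12.
End rotations of the released simple span under the applied load (×1/EI):
  at 1: point load 46.5 at a = 2: Pab(L + b)/(6LEI) = 20.67/EI
  at 2: point load 46.5 at a = 2: Pab(L + a)/(6LEI) = 25.83/EI
  at 1: UDL 27.6: wL³/(24EI) = 31.05/EI
  at 2: UDL 27.6: wL³/(24EI) = 31.05/EI
  θ_10 = 51.72/EI,  θ_20 = 56.88/EI
Flexibility coefficients: a unit moment at one end gives L/(3EI) there and L/(6EI) at the far end, so f₁₁ = f₂₂ = 1/EI and f₁₂ = f₂₁ = 0.5/EI.
Compatibility — zero rotation at each built-in end:
  1 M_1 + 0.5 M_2 = 51.72
  0.5 M_1 + 1 M_2 = 56.88
Solving the pair gives M_1 = 31.03 kN·m and M_2 = 41.37 kN·m (hogging).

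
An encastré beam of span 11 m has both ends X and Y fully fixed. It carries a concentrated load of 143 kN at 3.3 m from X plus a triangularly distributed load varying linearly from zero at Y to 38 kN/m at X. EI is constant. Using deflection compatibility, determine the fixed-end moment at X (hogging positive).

Take the two fixed-end moments M_X, M_Y as redundants; the released structure is the simple span XY.
End rotations of the released simple span under the applied load (×1/EI):
  at X: point load 143 at a = 3.3: Pab(L + b)/(6LEI) = 1030/EI
  at Y: point load 143 at a = 3.3: Pab(L + a)/(6LEI) = 787.3/EI
  at X: triangular load, peak 38: w₀L³/(45EI) = 1124/EI
  at Y: triangular load, peak 38: 7w₀L³/(360EI) = 983.5/EI
  θ_X0 = 2153/EI,  θ_Y0 = 1771/EI
Flexibility coefficients: a unit moment at one end gives L/(3EI) there and L/(6EI) at the far end, so f₁₁ = f₂₂ = 3.667/EI and f₁₂ = f₂₁ = 1.833/EI.
Compatibility — zero rotation at each built-in end:
  3.667 M_X + 1.833 M_Y = 2153
  1.833 M_X + 3.667 M_Y = 1771
Solving the pair gives M_X = 461.1 kN·m and M_Y = 252.4 kN·m (hogging).

M_X = 461.1 kN·m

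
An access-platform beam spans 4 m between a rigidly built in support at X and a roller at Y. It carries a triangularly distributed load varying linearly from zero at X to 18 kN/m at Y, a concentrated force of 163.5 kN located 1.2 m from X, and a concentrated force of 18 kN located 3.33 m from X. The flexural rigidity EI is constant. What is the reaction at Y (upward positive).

R_Y = 53.19 kN

Choose R_Y as the redundant. The primary structure is the cantilever fixed at X.
Deflection at Y on the released cantilever, summing each load's contribution:
  triangular load, peak 18 at the free end: 11w₀L⁴/(120EI) = 422.4/EI
  point load 163.5 at a = 1.2: Pa²(3L − a)/(6EI) = 423.8/EI
  point load 18 at a = 3.33: Pa²(3L − a)/(6EI) = 288.4/EI
  δ_0 = 1135/EI
Flexibility coefficient — unit upward force at Y: δ_{YY} = L³/(3EI) = 21.33/EI.
Compatibility at Y: δ_0 − R_Y·δ_{YY} = 0, so R_Y = 1135/21.33 = 53.19 kN.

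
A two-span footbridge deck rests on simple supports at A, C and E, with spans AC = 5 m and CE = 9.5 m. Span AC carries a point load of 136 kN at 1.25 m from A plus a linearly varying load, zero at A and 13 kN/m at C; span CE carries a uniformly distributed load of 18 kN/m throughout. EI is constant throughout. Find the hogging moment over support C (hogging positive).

Take M_C as the redundant. Released structure: two simple spans AC and CE with a hinge at C.
End slopes at the hinge C, treating each span as simply supported:
  span AC: point load 136 at a = 1.25: Pab(L + a)/(6LEI) = 132.8/EI
  span AC: triangular load, peak 13: w₀L³/(45EI) = 36.11/EI
  span CE: UDL 18: wL³/(24EI) = 643/EI
  relative rotation θ_0 = (168.9 + 643)/EI = 812/EI
A unit hogging moment at C produces rotation L₁/(3EI) + L₂/(3EI) = 4.833/EI.
Slope continuity at C: θ_0 = M_C·4.833/EI, so M_C = 812/4.833 = 168 kN·m (hogging).

M_C = 168 kN·m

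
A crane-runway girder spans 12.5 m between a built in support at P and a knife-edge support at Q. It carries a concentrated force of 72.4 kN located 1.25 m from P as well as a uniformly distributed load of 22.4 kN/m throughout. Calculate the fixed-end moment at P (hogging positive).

M_P = 514.9 kN·m

Release the roller at Q. Primary structure: cantilever fixed at P.
Free-end deflection of the primary structure under the applied loading (downward +):
  point load 72.4 at a = 1.25: Pa²(3L − a)/(6EI) = 683.5/EI
  UDL 22.4: wL⁴/(8EI) = 68359/EI
  δ_0 = 69043/EI
Tip deflection under a unit load at Q: L³/(3EI) = 651/EI.
Compatibility at Q: δ_0 − R_Q·δ_{QQ} = 0, so R_Q = 69043/651 = 106 kN.
Moment equilibrium about P: M_P = Σ(load moments about P) − R_Q·L = 1840 − 106×12.5 = 514.9 kN·m.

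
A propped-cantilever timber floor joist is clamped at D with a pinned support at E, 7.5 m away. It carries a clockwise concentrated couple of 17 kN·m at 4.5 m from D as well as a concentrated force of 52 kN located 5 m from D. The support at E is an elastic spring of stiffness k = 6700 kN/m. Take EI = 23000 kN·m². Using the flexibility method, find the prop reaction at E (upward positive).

Remove the prop at E; the released (primary) structure is a cantilever built in at D.
Free-end deflection of the primary structure under the applied loading (downward +):
  clockwise couple 17 at a = 4.5: M₀a(2L − a)/(2EI) = 401.6/EI
  point load 52 at a = 5: Pa²(3L − a)/(6EI) = 3792/EI
  δ_0 = 4193/EI
Flexibility coefficient — unit upward force at E: δ_{EE} = L³/(3EI) = 140.6/EI.
With EI = 23000 kN·m²: δ_0 = 0.18232 m and δ_{EE} = 0.006114 m/kN.
Compatibility — the spring shortens by R_E/k under the reaction it provides: δ_0 − R_E·δ_{EE} = R_E/k. With 1/k = 0.000149 m/kN, R_E = δ_0 / (δ_{EE} + 1/k) = 0.18232 / (0.006114 + 0.000149) = 29.11 kN.

R_E = 29.11 kN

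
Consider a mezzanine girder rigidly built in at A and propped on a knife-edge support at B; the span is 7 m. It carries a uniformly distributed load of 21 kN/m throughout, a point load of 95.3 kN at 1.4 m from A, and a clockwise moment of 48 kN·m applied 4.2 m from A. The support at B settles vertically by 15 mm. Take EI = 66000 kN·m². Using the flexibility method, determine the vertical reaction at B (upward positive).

R_B = 60.44 kN

Choose R_B as the redundant. The primary structure is the cantilever fixed at A.
Downward deflection at the released point B due to the loads:
  UDL 21: wL⁴/(8EI) = 6303/EI
  point load 95.3 at a = 1.4: Pa²(3L − a)/(6EI) = 610.2/EI
  clockwise couple 48 at a = 4.2: M₀a(2L − a)/(2EI) = 987.8/EI
  δ_0 = 7901/EI
Flexibility coefficient — unit upward force at B: δ_{BB} = L³/(3EI) = 114.3/EI.
With EI = 66000 kN·m²: δ_0 = 0.11971 m and δ_{BB} = 0.001732 m/kN.
Compatibility — the beam at B must follow the support down by 0.015 m: δ_0 − R_B·δ_{BB} = 0.015, so R_B = (0.11971 − 0.015)/0.001732 = 60.44 kN.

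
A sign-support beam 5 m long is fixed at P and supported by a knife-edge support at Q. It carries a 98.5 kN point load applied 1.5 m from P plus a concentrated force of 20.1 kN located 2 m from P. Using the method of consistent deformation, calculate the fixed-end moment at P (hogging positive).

Take the reaction at Q as the redundant and release it; the primary structure is a cantilever fixed at P.
Deflection at Q on the released cantilever, summing each load's contribution:
  point load 98.5 at a = 1.5: Pa²(3L − a)/(6EI) = 498.7/EI
  point load 20.1 at a = 2: Pa²(3L − a)/(6EI) = 174.2/EI
  δ_0 = 672.9/EI
Tip deflection under a unit load at Q: L³/(3EI) = 41.67/EI.
Compatibility at Q: δ_0 − R_Q·δ_{QQ} = 0, so R_Q = 672.9/41.67 = 16.15 kN.
Moment equilibrium about P: M_P = Σ(load moments about P) − R_Q·L = 187.9 − 16.15×5 = 107.2 kN·m.

M_P = 107.2 kN·m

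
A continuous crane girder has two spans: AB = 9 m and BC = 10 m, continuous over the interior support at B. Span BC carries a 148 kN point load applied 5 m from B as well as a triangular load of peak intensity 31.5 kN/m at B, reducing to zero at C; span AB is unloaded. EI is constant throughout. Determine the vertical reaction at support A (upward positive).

R_A = -28.51 kN

Insert a hinge at B; M_B is the redundant, and each span becomes simply supported.
End slopes at the hinge B, treating each span as simply supported:
  span BC: point load 148 at a = 5: Pab(L + b)/(6LEI) = 925/EI
  span BC: triangular load, peak 31.5: w₀L³/(45EI) = 700/EI
  relative rotation θ_0 = (0 + 1625)/EI = 1625/EI
A unit hogging moment at B produces rotation L₁/(3EI) + L₂/(3EI) = 6.333/EI.
Slope continuity at B: θ_0 = M_B·6.333/EI, so M_B = 1625/6.333 = 256.6 kN·m (hogging).
Span AB, ΣM about A with M_B applied at B: R_B^{AB}·9 = 0 + 256.6, so R_B^{AB} = 28.51 kN and R_A = 0 − 28.51 = -28.51 kN.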